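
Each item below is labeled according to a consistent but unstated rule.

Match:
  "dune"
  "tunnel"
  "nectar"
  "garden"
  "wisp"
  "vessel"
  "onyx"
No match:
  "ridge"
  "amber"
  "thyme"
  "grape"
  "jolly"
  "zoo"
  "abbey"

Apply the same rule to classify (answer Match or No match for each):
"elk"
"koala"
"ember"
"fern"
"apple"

'Match' ⟺ even length.

No match, No match, No match, Match, No match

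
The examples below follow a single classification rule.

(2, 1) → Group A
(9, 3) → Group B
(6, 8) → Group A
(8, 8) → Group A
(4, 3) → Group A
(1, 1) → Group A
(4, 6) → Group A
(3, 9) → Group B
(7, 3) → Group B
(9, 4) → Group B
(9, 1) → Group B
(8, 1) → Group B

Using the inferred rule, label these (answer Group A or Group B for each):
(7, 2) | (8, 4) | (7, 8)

The rule appears to be: |first − second| ≤ 2.

Group B, Group B, Group A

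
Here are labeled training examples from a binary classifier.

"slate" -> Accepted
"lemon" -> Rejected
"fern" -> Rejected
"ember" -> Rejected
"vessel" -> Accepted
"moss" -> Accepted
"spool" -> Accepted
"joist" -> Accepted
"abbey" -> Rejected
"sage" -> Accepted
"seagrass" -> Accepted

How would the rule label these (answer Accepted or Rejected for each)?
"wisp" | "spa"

Accepted, Accepted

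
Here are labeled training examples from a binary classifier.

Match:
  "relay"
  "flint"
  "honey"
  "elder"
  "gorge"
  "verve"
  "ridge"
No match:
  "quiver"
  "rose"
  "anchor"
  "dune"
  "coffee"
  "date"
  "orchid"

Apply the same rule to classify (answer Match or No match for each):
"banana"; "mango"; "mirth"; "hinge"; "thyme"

The common property of the 'Match' items is: odd length. No 'No match' item has it.
No match: "banana", since length 6. Match: "mango", since length 5. Match: "mirth", since length 5. Match: "hinge", since length 5. Match: "thyme", since length 5.

No match, Match, Match, Match, Match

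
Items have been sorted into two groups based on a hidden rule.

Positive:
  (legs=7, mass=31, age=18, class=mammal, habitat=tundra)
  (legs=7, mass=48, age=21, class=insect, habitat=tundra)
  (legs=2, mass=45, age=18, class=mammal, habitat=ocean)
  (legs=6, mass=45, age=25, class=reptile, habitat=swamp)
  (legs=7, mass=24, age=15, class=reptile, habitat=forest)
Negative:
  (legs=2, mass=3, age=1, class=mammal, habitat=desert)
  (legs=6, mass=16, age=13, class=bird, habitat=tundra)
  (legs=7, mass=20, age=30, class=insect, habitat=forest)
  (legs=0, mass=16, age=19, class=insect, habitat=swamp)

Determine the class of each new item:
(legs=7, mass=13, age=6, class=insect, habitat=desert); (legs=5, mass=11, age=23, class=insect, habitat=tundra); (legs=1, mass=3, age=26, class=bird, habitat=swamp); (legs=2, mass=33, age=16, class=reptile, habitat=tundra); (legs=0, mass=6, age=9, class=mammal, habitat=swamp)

Rule: mass ≥ 24. This holds for each 'Positive' example and fails for each 'Negative' one.
(legs=7, mass=13, age=6, class=insect, habitat=desert) — mass = 13, hence Negative. (legs=5, mass=11, age=23, class=insect, habitat=tundra) — mass = 11, hence Negative. (legs=1, mass=3, age=26, class=bird, habitat=swamp) — mass = 3, hence Negative. (legs=2, mass=33, age=16, class=reptile, habitat=tundra) — mass = 33, hence Positive. (legs=0, mass=6, age=9, class=mammal, habitat=swamp) — mass = 6, hence Negative.

Negative, Negative, Negative, Positive, Negative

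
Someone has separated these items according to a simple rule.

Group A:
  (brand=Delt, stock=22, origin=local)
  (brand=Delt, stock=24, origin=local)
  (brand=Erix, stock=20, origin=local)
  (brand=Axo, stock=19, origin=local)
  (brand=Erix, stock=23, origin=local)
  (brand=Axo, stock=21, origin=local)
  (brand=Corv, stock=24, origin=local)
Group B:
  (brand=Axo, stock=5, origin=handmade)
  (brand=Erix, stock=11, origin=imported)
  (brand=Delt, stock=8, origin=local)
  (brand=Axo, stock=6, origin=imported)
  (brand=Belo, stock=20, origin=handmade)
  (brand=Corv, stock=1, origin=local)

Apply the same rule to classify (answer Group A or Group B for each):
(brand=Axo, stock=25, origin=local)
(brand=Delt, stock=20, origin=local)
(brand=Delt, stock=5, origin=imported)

Group A, Group A, Group B

The classifier is using: origin is local AND stock ≥ 11.
(brand=Axo, stock=25, origin=local): Group A (origin is local, stock = 25). (brand=Delt, stock=20, origin=local): Group A (origin is local, stock = 20). (brand=Delt, stock=5, origin=imported): Group B (origin is imported, stock = 5).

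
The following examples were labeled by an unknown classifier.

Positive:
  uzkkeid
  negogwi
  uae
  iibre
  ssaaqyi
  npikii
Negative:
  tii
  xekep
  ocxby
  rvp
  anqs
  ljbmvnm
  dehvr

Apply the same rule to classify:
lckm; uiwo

A rule that fits every label: has ≥ 3 vowels — true of each 'Positive' example, false of each 'Negative' one.

Negative, Positive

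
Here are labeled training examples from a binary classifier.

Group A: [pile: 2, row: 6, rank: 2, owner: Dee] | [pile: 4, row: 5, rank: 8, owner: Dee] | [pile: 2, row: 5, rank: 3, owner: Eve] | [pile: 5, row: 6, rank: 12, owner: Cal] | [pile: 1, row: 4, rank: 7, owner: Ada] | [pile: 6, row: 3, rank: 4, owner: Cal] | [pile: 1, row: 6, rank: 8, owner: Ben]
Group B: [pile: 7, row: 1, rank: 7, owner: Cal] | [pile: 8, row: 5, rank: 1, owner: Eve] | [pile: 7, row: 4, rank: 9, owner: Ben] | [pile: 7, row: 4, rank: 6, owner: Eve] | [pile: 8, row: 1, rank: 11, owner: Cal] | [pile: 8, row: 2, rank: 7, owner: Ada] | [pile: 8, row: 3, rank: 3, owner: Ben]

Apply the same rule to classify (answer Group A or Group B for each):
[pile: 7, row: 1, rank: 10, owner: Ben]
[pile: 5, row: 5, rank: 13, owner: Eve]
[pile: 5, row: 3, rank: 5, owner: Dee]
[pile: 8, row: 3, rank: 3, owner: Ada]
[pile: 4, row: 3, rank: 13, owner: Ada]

The rule appears to be: pile ≤ 6.
[pile: 7, row: 1, rank: 10, owner: Ben] — pile = 7, hence Group B.
[pile: 5, row: 5, rank: 13, owner: Eve] — pile = 5, hence Group A.
[pile: 5, row: 3, rank: 5, owner: Dee] — pile = 5, hence Group A.
[pile: 8, row: 3, rank: 3, owner: Ada] — pile = 8, hence Group B.
[pile: 4, row: 3, rank: 13, owner: Ada] — pile = 4, hence Group A.

Group B, Group A, Group A, Group B, Group A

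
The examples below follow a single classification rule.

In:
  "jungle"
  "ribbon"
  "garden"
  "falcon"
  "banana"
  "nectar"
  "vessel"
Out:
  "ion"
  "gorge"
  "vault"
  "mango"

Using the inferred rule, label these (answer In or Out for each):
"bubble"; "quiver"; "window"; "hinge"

In, In, In, Out

All 'In' examples share one property — even length — and every 'Out' example lacks it.
"bubble": In (length 6). "quiver": In (length 6). "window": In (length 6). "hinge": Out (length 5).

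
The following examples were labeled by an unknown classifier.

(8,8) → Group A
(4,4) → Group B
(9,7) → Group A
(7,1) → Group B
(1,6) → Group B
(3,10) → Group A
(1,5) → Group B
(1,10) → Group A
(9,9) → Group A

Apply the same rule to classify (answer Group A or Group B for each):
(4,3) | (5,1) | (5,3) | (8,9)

Group B, Group B, Group B, Group A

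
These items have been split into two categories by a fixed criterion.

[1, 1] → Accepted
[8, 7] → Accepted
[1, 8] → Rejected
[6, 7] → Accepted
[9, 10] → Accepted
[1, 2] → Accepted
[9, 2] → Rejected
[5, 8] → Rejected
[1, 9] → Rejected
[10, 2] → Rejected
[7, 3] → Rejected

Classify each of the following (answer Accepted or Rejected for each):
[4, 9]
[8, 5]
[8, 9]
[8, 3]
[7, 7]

Rejected, Rejected, Accepted, Rejected, Accepted

All 'Accepted' examples share one property — |first − second| ≤ 1 — and every 'Rejected' example lacks it.
[4, 9]: Rejected (|4−9| = 5).
[8, 5]: Rejected (|8−5| = 3).
[8, 9]: Accepted (|8−9| = 1).
[8, 3]: Rejected (|8−3| = 5).
[7, 7]: Accepted (|7−7| = 0).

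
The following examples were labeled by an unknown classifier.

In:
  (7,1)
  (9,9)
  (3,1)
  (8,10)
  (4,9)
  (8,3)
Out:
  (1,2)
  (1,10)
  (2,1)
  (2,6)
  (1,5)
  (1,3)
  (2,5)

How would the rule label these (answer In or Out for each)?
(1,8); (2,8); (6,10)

Out, Out, In

'In' ⟺ first ≥ 3.
(1,8) → first 1 → Out.
(2,8) → first 2 → Out.
(6,10) → first 6 → In.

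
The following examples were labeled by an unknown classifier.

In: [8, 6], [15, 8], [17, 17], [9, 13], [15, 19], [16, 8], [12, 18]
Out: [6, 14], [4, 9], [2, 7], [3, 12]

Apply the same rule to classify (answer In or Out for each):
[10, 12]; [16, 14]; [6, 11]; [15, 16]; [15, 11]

'In' ⟺ first ≥ 7.
In: [10, 12], since first 10. In: [16, 14], since first 16. Out: [6, 11], since first 6. In: [15, 16], since first 15. In: [15, 11], since first 15.

In, In, Out, In, In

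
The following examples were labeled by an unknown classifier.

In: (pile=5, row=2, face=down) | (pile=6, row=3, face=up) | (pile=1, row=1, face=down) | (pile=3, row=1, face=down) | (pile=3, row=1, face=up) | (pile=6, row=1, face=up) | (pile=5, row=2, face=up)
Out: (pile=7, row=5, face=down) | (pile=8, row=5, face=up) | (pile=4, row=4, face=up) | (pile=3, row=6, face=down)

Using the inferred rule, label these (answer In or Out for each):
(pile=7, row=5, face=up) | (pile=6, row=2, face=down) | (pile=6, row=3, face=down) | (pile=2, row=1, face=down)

Out, In, In, In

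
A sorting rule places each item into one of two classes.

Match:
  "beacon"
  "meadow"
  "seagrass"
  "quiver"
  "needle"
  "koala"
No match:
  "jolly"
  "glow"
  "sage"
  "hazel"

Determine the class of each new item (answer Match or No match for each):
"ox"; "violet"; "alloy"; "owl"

'Match' ⟺ has ≥ 3 vowels.

No match, Match, No match, No match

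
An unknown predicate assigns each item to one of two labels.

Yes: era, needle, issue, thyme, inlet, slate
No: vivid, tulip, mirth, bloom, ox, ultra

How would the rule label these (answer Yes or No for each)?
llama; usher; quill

No, Yes, No

The simplest hypothesis consistent with all the labels is: contains 'e'.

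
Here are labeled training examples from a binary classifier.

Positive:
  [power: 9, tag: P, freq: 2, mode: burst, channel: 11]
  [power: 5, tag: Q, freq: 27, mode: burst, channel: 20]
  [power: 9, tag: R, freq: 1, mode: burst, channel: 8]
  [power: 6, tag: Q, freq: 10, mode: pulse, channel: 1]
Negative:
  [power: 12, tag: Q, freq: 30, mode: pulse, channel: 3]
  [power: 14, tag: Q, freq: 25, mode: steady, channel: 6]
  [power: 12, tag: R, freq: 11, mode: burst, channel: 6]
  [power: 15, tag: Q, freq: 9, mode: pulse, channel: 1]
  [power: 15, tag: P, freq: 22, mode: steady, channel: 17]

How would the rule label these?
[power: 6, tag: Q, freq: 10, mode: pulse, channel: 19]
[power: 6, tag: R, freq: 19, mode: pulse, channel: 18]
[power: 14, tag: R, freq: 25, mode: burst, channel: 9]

Positive, Positive, Negative

'Positive' ⟺ power ≤ 9.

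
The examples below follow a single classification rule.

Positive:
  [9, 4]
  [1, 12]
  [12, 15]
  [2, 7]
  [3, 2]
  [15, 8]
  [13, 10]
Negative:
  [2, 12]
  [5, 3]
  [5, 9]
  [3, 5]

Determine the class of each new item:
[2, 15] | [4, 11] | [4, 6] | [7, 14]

Positive, Positive, Negative, Positive

Every 'Positive' example satisfies: sum is odd. None of the 'Negative' examples do.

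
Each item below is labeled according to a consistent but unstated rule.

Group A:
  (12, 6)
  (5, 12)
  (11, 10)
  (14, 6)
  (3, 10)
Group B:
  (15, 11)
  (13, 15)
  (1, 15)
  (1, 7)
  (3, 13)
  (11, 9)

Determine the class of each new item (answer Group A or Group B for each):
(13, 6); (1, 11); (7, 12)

The simplest hypothesis consistent with all the labels is: second is even.
(13, 6) — second 6, hence Group A.
(1, 11) — second 11, hence Group B.
(7, 12) — second 12, hence Group A.

Group A, Group B, Group A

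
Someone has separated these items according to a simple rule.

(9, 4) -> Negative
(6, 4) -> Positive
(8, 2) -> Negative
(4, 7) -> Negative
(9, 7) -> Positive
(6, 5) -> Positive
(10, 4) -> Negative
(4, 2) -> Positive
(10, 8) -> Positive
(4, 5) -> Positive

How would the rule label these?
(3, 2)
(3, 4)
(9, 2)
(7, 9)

All 'Positive' examples share one property — |first − second| ≤ 2 — and every 'Negative' example lacks it.
(3, 2): |3−2| = 1, checks out → Positive. (3, 4): |3−4| = 1, checks out → Positive. (9, 2): |9−2| = 7, fails this test → Negative. (7, 9): |7−9| = 2, checks out → Positive.

Positive, Positive, Negative, Positive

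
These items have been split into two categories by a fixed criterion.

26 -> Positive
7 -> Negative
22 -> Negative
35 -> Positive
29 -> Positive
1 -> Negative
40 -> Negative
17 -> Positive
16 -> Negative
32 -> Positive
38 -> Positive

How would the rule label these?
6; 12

Rule: ≡ 2 (mod 3). This holds for each 'Positive' example and fails for each 'Negative' one.
6: 6 mod 3 = 0, does not fit → Negative. 12: 12 mod 3 = 0, does not fit → Negative.

Negative, Negative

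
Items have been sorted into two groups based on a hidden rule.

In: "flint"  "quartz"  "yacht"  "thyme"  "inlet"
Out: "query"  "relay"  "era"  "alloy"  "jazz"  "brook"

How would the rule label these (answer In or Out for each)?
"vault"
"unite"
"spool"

In, In, Out

The pattern is that an item is 'In' exactly when: contains 't'.
In: "vault", since has 't'. In: "unite", since has 't'. Out: "spool", since no 't'.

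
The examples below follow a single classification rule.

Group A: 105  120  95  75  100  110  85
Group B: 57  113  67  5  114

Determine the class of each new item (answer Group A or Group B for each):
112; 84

The rule appears to be: multiple of 5 AND at least 57.
112: Group B (112 = 5·22 + 2, 112 ≥ 57).
84: Group B (84 = 5·16 + 4, 84 ≥ 57).

Group B, Group B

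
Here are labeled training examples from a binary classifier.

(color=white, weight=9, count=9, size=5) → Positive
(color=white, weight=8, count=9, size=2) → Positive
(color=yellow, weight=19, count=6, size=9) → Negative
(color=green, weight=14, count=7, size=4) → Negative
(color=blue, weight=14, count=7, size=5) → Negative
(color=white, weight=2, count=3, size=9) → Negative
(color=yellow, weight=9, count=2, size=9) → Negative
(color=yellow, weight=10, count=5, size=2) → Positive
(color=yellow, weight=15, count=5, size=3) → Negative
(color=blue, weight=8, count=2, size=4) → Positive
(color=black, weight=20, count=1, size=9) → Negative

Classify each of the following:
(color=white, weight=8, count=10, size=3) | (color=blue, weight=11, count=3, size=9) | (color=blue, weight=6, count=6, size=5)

Positive, Negative, Positive

The rule appears to be: size ≤ 5 AND weight ≤ 10.
(color=white, weight=8, count=10, size=3): Positive (size = 3, weight = 8). (color=blue, weight=11, count=3, size=9): Negative (size = 9, weight = 11). (color=blue, weight=6, count=6, size=5): Positive (size = 5, weight = 6).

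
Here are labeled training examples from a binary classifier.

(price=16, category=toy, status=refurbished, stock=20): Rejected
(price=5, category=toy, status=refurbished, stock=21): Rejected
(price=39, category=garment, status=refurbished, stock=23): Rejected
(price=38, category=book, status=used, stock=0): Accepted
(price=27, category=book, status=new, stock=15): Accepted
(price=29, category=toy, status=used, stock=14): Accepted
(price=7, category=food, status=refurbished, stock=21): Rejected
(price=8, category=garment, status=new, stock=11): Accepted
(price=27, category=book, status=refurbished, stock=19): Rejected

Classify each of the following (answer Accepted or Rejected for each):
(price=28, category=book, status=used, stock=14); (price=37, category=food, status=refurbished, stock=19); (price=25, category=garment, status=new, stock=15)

A rule that fits every label: stock ≤ 15 — true of each 'Accepted' example, false of each 'Rejected' one.

Accepted, Rejected, Accepted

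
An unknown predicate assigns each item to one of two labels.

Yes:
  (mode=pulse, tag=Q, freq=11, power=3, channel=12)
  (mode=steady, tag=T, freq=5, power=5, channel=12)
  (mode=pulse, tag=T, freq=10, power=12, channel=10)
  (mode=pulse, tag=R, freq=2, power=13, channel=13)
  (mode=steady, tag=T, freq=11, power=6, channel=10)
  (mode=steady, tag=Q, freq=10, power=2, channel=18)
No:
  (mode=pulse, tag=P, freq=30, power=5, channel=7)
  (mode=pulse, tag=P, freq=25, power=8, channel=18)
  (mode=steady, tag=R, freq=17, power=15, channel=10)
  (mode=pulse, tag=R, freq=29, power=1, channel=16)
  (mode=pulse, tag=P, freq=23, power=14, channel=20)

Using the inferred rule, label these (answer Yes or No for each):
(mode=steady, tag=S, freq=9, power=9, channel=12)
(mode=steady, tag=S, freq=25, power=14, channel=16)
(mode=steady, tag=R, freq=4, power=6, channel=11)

Rule: freq ≤ 11. This holds for each 'Yes' example and fails for each 'No' one.
(mode=steady, tag=S, freq=9, power=9, channel=12) — freq = 9, hence Yes.
(mode=steady, tag=S, freq=25, power=14, channel=16) — freq = 25, hence No.
(mode=steady, tag=R, freq=4, power=6, channel=11) — freq = 4, hence Yes.

Yes, No, Yes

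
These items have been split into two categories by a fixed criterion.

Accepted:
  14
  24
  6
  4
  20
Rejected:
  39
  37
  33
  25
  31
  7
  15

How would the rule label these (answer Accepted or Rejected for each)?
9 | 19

A rule that fits every label: even — true of each 'Accepted' example, false of each 'Rejected' one.

Rejected, Rejected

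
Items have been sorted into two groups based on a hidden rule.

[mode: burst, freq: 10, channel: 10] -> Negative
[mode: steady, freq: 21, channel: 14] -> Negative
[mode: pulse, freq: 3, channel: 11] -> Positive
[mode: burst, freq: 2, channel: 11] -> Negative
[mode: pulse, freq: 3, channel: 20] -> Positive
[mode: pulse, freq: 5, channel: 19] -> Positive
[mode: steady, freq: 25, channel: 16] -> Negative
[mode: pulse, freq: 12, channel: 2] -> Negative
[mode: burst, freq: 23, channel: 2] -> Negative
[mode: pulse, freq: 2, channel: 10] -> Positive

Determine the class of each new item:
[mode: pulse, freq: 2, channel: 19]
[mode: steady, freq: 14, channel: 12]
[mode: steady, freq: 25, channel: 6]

Positive, Negative, Negative

Every 'Positive' example satisfies: mode is pulse AND freq ≤ 5. None of the 'Negative' examples do.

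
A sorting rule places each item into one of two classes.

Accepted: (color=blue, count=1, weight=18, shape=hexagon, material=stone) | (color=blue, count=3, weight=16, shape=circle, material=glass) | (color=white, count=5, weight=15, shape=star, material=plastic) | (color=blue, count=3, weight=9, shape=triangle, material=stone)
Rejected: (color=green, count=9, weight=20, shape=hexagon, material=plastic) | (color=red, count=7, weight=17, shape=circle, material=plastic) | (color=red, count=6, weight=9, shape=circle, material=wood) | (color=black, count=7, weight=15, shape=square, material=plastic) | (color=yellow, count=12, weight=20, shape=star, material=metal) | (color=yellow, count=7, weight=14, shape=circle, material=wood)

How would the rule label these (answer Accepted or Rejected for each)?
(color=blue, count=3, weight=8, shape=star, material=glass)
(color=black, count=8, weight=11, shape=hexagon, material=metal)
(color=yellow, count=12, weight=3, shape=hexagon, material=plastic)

The distinguishing property — count ≤ 5 — holds for all the 'Accepted' cases and none of the 'Rejected' cases.

Accepted, Rejected, Rejected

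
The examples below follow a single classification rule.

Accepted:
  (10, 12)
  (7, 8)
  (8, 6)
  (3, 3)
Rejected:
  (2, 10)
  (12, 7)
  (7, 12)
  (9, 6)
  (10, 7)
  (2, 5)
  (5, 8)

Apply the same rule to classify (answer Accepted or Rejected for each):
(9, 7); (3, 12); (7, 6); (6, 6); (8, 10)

Accepted, Rejected, Accepted, Accepted, Accepted

Rule: |first − second| ≤ 2. This holds for each 'Accepted' example and fails for each 'Rejected' one.
(9, 7) — |9−7| = 2, hence Accepted. (3, 12) — |3−12| = 9, hence Rejected. (7, 6) — |7−6| = 1, hence Accepted. (6, 6) — |6−6| = 0, hence Accepted. (8, 10) — |8−10| = 2, hence Accepted.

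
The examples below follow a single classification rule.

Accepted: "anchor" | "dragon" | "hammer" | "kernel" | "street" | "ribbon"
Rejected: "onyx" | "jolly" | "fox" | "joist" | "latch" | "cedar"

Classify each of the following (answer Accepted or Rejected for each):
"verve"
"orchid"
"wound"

All 'Accepted' examples share one property — length 6 — and every 'Rejected' example lacks it.

Rejected, Accepted, Rejected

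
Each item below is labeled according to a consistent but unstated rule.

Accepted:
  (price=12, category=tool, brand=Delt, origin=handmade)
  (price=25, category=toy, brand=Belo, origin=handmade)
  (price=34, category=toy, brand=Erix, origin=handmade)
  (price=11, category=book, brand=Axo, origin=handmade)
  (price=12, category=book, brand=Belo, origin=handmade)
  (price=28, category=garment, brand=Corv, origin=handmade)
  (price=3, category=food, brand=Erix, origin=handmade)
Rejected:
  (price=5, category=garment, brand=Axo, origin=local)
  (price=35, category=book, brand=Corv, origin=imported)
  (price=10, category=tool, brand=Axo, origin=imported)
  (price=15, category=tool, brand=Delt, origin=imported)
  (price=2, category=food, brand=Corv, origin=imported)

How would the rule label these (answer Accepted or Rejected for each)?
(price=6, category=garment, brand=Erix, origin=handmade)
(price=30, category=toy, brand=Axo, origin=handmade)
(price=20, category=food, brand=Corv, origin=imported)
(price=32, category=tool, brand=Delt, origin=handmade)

Accepted, Accepted, Rejected, Accepted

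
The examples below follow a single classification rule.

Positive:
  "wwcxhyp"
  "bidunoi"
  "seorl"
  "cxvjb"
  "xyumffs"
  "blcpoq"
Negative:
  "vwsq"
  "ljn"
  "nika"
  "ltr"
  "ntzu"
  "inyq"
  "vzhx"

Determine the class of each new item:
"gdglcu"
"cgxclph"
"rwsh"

The rule appears to be: length ≥ 5.
"gdglcu": length 6, satisfies this → Positive. "cgxclph": length 7, satisfies this → Positive. "rwsh": length 4, does not fit → Negative.

Positive, Positive, Negative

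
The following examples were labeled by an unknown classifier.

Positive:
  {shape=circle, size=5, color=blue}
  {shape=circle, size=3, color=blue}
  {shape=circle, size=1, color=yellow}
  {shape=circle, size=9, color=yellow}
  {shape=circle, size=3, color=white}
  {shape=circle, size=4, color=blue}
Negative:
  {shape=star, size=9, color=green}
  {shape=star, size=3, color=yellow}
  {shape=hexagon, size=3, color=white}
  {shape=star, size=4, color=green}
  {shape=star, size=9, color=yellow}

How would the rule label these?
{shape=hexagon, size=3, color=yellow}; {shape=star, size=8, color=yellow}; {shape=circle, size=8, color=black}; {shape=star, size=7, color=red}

Negative, Negative, Positive, Negative

A rule that fits every label: shape is circle — true of each 'Positive' example, false of each 'Negative' one.
{shape=hexagon, size=3, color=yellow} — shape is hexagon, hence Negative.
{shape=star, size=8, color=yellow} — shape is star, hence Negative.
{shape=circle, size=8, color=black} — shape is circle, hence Positive.
{shape=star, size=7, color=red} — shape is star, hence Negative.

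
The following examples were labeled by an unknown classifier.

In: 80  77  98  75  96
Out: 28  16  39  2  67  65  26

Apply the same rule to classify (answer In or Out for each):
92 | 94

One predicate separates the groups cleanly: at least 75.

In, In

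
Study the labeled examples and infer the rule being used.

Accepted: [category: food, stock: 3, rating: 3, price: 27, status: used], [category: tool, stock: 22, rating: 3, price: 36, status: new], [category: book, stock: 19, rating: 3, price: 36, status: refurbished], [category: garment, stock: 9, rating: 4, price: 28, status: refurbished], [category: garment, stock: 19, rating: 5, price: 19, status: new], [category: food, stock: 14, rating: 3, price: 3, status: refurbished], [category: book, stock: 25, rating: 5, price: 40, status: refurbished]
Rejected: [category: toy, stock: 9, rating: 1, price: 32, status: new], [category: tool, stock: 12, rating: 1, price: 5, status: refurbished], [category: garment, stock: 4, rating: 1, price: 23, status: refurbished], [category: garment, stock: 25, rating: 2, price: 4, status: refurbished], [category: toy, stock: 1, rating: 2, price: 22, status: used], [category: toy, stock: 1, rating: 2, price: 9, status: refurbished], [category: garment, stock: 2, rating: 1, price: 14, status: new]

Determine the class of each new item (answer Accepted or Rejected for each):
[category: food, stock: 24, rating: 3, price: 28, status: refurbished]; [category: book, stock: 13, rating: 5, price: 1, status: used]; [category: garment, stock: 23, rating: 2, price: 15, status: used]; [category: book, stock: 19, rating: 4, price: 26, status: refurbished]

Accepted, Accepted, Rejected, Accepted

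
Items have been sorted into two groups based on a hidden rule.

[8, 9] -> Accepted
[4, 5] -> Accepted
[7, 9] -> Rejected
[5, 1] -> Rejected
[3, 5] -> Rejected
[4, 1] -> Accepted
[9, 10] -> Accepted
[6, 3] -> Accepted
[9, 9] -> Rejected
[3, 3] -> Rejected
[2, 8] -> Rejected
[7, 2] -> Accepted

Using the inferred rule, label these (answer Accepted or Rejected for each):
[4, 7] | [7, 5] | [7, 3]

Accepted, Rejected, Rejected

Rule: sum is odd. This holds for each 'Accepted' example and fails for each 'Rejected' one.
[4, 7]: 4+7 = 11, satisfies this → Accepted.
[7, 5]: 7+5 = 12, fails this test → Rejected.
[7, 3]: 7+3 = 10, fails this test → Rejected.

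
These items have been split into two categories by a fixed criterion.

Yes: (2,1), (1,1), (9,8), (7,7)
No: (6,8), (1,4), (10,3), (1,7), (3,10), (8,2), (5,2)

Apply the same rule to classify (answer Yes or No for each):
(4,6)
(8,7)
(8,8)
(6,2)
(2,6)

No, Yes, Yes, No, No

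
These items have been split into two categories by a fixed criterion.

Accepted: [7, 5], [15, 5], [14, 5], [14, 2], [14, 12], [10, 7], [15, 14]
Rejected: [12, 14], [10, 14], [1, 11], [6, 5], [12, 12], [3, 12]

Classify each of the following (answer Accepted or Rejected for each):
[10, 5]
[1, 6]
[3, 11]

Every 'Accepted' example satisfies: first > second AND sum ≥ 12. None of the 'Rejected' examples do.
Accepted: [10, 5], since 10 > 5, 10+5 = 15. Rejected: [1, 6], since 1 < 6, 1+6 = 7. Rejected: [3, 11], since 3 < 11, 3+11 = 14.

Accepted, Rejected, Rejected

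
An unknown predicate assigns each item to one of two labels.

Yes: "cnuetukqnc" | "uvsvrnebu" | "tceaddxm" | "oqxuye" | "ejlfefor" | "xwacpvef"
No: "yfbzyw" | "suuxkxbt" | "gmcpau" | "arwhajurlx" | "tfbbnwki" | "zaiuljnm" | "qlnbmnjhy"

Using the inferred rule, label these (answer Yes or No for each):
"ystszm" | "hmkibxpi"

No, No

The rule appears to be: contains 'e'.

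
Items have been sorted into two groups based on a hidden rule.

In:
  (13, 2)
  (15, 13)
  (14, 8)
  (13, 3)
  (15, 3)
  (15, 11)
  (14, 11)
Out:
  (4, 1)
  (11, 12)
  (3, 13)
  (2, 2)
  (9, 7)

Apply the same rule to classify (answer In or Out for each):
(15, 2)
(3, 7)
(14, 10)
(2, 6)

In, Out, In, Out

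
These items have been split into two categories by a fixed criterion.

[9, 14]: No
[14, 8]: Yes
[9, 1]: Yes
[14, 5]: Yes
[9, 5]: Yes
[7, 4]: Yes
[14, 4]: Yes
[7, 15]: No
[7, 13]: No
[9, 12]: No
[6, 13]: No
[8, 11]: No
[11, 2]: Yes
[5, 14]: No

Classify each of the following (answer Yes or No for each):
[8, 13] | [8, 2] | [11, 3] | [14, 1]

No, Yes, Yes, Yes

A rule that fits every label: first > second — true of each 'Yes' example, false of each 'No' one.
[8, 13] → 8 < 13 → No. [8, 2] → 8 > 2 → Yes. [11, 3] → 11 > 3 → Yes. [14, 1] → 14 > 1 → Yes.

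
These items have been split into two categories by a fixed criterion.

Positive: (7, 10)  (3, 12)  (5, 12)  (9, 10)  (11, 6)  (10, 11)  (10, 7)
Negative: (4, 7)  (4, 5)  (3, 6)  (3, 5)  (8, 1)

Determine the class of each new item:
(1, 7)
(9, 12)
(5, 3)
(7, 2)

Negative, Positive, Negative, Negative

'Positive' ⟺ sum ≥ 15.
(1, 7): 1+7 = 8, fails the rule → Negative.
(9, 12): 9+12 = 21, passes → Positive.
(5, 3): 5+3 = 8, fails the rule → Negative.
(7, 2): 7+2 = 9, fails the rule → Negative.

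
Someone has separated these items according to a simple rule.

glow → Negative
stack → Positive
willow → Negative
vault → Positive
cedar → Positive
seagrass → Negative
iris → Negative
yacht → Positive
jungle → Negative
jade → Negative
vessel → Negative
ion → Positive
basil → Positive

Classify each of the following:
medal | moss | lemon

The distinguishing property — odd length — holds for all the 'Positive' cases and none of the 'Negative' cases.

Positive, Negative, Positive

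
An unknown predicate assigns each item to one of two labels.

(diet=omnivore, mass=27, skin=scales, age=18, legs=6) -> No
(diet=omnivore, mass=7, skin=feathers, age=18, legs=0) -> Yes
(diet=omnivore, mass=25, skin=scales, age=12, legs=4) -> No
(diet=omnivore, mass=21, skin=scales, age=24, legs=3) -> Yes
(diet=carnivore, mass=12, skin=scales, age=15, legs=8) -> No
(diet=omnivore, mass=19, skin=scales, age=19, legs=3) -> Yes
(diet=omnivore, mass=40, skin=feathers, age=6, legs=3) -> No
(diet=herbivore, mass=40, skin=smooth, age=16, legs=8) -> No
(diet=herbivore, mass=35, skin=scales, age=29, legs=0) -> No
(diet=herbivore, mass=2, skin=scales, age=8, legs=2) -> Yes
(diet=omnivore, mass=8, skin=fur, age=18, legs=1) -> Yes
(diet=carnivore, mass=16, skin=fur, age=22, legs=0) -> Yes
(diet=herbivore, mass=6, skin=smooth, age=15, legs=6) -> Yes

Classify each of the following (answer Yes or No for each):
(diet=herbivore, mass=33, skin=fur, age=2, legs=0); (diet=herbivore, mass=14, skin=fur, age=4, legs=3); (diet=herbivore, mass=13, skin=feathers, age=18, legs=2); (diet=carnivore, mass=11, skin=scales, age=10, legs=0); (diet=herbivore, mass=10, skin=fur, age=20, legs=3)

The classifier is using: legs ≤ 6 AND mass ≤ 21.
No: (diet=herbivore, mass=33, skin=fur, age=2, legs=0), since legs = 0, mass = 33.
Yes: (diet=herbivore, mass=14, skin=fur, age=4, legs=3), since legs = 3, mass = 14.
Yes: (diet=herbivore, mass=13, skin=feathers, age=18, legs=2), since legs = 2, mass = 13.
Yes: (diet=carnivore, mass=11, skin=scales, age=10, legs=0), since legs = 0, mass = 11.
Yes: (diet=herbivore, mass=10, skin=fur, age=20, legs=3), since legs = 3, mass = 10.

No, Yes, Yes, Yes, Yes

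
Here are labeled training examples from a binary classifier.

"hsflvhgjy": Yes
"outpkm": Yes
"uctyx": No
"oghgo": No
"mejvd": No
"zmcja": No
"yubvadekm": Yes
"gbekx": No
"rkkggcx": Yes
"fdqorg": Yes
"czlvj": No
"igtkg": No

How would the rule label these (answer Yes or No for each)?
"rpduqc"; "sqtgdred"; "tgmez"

Yes, Yes, No

The classifier is using: length ≥ 6.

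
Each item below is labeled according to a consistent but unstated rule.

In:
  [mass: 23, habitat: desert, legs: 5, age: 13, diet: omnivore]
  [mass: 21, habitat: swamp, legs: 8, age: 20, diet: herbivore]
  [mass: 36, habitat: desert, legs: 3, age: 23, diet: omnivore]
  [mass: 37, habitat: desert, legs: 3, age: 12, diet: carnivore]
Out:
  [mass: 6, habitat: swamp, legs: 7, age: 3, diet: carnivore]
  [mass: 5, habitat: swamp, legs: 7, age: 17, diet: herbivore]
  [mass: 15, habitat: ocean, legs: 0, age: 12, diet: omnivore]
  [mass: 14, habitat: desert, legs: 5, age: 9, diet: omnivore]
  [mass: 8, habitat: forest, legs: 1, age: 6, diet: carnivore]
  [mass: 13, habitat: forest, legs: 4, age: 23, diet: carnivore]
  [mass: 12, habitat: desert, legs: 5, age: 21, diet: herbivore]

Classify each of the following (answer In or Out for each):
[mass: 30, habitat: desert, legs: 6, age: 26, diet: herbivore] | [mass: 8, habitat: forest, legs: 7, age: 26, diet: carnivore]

In, Out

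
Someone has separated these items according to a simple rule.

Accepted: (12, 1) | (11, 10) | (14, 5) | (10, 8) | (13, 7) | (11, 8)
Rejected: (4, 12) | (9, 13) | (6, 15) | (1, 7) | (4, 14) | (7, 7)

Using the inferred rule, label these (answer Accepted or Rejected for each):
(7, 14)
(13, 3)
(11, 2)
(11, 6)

The classifier is using: first > second.
Rejected: (7, 14), since 7 < 14. Accepted: (13, 3), since 13 > 3. Accepted: (11, 2), since 11 > 2. Accepted: (11, 6), since 11 > 6.

Rejected, Accepted, Accepted, Accepted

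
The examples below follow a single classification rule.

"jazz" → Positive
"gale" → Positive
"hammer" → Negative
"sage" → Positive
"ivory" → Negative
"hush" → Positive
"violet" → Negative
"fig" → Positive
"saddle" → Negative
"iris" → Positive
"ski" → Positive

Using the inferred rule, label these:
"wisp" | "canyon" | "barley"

Positive, Negative, Negative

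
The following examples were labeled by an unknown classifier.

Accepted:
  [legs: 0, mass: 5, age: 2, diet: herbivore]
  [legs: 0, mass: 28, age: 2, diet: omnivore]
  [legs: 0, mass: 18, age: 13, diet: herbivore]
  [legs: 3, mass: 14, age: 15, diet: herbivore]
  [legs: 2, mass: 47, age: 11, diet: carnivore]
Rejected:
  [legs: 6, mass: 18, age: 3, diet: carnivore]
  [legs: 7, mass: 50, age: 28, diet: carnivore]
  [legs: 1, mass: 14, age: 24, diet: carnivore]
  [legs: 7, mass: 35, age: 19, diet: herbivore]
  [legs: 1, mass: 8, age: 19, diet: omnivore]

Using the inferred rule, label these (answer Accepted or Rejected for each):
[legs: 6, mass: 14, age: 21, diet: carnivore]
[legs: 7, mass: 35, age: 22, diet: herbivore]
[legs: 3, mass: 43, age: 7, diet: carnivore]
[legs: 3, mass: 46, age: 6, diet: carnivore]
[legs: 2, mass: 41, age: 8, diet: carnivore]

Rejected, Rejected, Accepted, Accepted, Accepted

Every 'Accepted' example satisfies: age ≤ 15 AND legs ≤ 3. None of the 'Rejected' examples do.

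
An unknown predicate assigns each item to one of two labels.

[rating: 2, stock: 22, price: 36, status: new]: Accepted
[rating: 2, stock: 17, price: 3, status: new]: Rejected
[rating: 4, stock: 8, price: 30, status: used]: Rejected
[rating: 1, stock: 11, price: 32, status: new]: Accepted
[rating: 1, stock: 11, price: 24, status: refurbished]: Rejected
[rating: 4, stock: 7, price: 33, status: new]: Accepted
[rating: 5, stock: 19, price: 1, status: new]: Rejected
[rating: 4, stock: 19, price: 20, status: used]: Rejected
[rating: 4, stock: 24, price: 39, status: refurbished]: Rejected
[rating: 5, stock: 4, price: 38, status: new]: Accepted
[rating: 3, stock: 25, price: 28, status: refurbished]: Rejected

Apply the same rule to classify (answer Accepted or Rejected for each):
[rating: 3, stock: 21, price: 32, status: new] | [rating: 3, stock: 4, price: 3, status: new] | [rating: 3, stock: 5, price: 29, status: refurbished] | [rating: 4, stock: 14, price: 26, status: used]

The rule appears to be: status is new AND price ≥ 20.

Accepted, Rejected, Rejected, Rejected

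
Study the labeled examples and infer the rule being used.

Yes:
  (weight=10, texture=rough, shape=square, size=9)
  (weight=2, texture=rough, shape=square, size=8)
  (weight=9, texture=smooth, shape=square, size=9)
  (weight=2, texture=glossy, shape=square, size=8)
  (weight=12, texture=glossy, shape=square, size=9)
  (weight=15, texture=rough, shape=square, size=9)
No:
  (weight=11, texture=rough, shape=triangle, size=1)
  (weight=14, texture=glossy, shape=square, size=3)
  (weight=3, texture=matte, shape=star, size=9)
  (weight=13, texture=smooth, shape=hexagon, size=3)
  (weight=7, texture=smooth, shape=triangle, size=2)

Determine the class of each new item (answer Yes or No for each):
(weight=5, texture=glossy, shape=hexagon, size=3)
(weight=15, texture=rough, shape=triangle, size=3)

No, No

The distinguishing property — shape is square AND size ≥ 8 — holds for all the 'Yes' cases and none of the 'No' cases.
(weight=5, texture=glossy, shape=hexagon, size=3): shape is hexagon, size = 3, fails the rule → No. (weight=15, texture=rough, shape=triangle, size=3): shape is triangle, size = 3, fails the rule → No.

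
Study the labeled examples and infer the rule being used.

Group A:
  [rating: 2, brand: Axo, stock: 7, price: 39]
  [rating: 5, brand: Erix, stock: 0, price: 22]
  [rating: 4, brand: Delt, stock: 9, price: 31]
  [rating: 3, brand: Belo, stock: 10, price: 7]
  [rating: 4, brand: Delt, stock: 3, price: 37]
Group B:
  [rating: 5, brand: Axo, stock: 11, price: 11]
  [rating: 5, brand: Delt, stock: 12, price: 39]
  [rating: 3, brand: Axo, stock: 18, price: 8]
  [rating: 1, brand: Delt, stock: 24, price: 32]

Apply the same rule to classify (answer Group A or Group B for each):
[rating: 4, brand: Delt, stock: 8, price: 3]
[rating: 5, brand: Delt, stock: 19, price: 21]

Group A, Group B

The simplest hypothesis consistent with all the labels is: stock ≤ 10.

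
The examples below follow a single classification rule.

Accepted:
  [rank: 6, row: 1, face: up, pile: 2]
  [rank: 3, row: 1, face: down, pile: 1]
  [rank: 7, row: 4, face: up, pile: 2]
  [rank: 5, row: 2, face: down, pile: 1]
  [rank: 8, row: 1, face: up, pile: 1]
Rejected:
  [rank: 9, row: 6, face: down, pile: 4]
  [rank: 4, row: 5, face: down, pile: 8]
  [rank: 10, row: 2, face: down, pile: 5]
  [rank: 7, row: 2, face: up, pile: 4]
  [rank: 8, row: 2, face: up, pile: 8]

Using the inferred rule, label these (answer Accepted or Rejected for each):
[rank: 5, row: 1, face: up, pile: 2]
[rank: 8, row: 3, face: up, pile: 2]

Accepted, Accepted

A rule that fits every label: pile ≤ 2 — true of each 'Accepted' example, false of each 'Rejected' one.
[rank: 5, row: 1, face: up, pile: 2]: pile = 2, has this property → Accepted.
[rank: 8, row: 3, face: up, pile: 2]: pile = 2, has this property → Accepted.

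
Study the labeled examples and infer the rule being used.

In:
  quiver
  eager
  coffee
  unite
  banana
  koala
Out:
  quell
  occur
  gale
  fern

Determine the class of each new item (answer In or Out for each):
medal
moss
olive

Every 'In' example satisfies: has ≥ 3 vowels. None of the 'Out' examples do.
medal: Out (2 vowels).
moss: Out (1 vowel).
olive: In (3 vowels).

Out, Out, In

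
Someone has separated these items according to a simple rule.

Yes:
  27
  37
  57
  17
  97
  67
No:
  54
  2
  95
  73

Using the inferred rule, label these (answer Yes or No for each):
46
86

No, No

The classifier is using: ends in digit 7.
No: 46, since last digit 6.
No: 86, since last digit 6.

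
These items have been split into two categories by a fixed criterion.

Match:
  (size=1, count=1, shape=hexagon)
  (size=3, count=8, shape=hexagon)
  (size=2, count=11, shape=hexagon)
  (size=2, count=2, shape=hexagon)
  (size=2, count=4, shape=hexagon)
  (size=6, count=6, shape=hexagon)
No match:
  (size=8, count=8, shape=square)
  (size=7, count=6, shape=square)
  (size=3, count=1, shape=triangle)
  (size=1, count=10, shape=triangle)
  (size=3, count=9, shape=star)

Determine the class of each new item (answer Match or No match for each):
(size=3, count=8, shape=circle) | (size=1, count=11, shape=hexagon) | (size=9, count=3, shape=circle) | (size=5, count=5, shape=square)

No match, Match, No match, No match

The pattern is that an item is 'Match' exactly when: shape is hexagon.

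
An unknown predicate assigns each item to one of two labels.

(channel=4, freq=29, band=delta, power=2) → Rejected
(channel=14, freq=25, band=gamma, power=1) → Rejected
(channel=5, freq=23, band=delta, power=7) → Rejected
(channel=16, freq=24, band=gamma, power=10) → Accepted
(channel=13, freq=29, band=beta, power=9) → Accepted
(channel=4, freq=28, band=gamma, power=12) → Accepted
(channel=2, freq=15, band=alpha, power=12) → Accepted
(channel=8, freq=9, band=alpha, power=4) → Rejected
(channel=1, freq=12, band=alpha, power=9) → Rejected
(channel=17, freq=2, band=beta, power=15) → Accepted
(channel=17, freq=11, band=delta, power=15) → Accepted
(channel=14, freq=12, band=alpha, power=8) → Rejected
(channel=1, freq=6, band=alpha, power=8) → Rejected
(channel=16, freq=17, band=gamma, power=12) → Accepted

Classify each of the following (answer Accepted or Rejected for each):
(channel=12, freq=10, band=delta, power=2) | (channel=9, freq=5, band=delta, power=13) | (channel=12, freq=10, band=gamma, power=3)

All 'Accepted' examples share one property — power ≥ 9 AND channel ≥ 2 — and every 'Rejected' example lacks it.
(channel=12, freq=10, band=delta, power=2): power = 2, channel = 12, does not pass → Rejected.
(channel=9, freq=5, band=delta, power=13): power = 13, channel = 9, qualifies → Accepted.
(channel=12, freq=10, band=gamma, power=3): power = 3, channel = 12, does not pass → Rejected.

Rejected, Accepted, Rejected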